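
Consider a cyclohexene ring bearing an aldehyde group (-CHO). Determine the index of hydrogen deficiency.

Atom tally by fragment:
  cyclohexene ring core → C:6 H:10
  (− 1 ring H displaced by substituents)
  + CHO → C:1 H:1 O:1
Element totals:
  C: 7
  H: 10
  O: 1
Molecular formula: C7H10O.
DoU = (2C + 2 + N − H − X) / 2 = (2·7 + 2 + 0 − 10 − 0) / 2 = 3.

3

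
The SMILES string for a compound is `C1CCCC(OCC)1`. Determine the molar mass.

Atom tally by fragment:
  cyclopentane ring core → C:5 H:10
  (− 1 ring H displaced by substituents)
  + OC2H5 → C:2 H:5 O:1
Element totals:
  C: 7
  H: 14
  O: 1
Molecular formula: C7H14O.
  M = 7(12.011) + 14(1.008) + 15.999
    = 84.077 + 14.112 + 15.999 = 114.188

114.19 g/mol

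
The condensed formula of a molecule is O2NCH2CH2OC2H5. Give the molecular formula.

Atom tally by fragment:
  O2NCH2 → C:1 H:2 N:1 O:2
  CH2OC2H5 → C:3 H:7 O:1
Element totals:
  C: 4
  H: 9
  N: 1
  O: 3

C4H9NO3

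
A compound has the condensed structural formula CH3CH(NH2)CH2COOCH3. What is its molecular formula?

Atom tally by fragment:
  CH3 → C:1 H:3
  CH(NH2) → C:1 H:3 N:1
  CH2COOCH3 → C:3 H:5 O:2
Element totals:
  C: 5
  H: 11
  N: 1
  O: 2

C5H11NO2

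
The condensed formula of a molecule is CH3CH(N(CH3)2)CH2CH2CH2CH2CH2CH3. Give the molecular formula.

Atom tally by fragment:
  CH3 → C:1 H:3
  CH(N(CH3)2) → C:3 H:7 N:1
  CH2 → C:1 H:2
  CH2 → C:1 H:2
  CH2 → C:1 H:2
  CH2 → C:1 H:2
  CH2 → C:1 H:2
  CH3 → C:1 H:3
Element totals:
  C: 10
  H: 23
  N: 1

C10H23N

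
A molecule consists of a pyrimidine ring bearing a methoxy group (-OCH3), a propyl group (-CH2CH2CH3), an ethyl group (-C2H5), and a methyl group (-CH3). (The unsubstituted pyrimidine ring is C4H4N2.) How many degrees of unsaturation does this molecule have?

4

Atom tally by fragment:
  pyrimidine ring core → C:4 H:4 N:2
  (− 4 ring H displaced by substituents)
  + OCH3 → C:1 H:3 O:1
  + CH2CH2CH3 → C:3 H:7
  + C2H5 → C:2 H:5
  + CH3 → C:1 H:3
Element totals:
  C: 11
  H: 18
  N: 2
  O: 1
Molecular formula: C11H18N2O.
DoU = (2C + 2 + N − H − X) / 2 = (2·11 + 2 + 2 − 18 − 0) / 2 = 4.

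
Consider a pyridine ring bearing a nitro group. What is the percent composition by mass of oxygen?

Atom tally by fragment:
  pyridine ring core → C:5 H:5 N:1
  (− 1 ring H displaced by substituents)
  + NO2 → N:1 O:2
Element totals:
  C: 5
  H: 4
  N: 2
  O: 2
Molecular formula: C5H4N2O2.
Molar mass = 124.099 g/mol.
Mass from O: 2 × 15.999 = 31.998 g/mol.
%O = 31.998 / 124.099 × 100 = 25.78%.

25.78%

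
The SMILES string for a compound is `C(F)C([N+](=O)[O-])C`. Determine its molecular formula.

Atom tally by fragment:
  FCH2 → C:1 H:2 F:1
  CH(NO2) → C:1 H:1 N:1 O:2
  CH3 → C:1 H:3
Element totals:
  C: 3
  H: 6
  F: 1
  N: 1
  O: 2

C3H6FNO2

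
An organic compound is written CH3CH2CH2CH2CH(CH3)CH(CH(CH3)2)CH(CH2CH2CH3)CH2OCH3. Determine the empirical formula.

Element totals:
  C: 16
  H: 34
  O: 1
Molecular formula: C16H34O.
gcd of subscripts (16, 34, 1) = 1, so the empirical formula equals the molecular formula.

C16H34O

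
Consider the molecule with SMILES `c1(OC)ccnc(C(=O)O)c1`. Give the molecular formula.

C7H7NO3

Atom tally by fragment:
  pyridine ring core → C:5 H:5 N:1
  (− 2 ring H displaced by substituents)
  + OCH3 → C:1 H:3 O:1
  + COOH → C:1 H:1 O:2
Element totals:
  C: 7
  H: 7
  N: 1
  O: 3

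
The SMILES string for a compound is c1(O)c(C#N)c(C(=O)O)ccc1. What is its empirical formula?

C8H5NO3

Atom tally by fragment:
  benzene ring core → C:6 H:6
  (− 3 ring H displaced by substituents)
  + OH → O:1 H:1
  + CN → C:1 N:1
  + COOH → C:1 H:1 O:2
Element totals:
  C: 8
  H: 5
  N: 1
  O: 3
Molecular formula: C8H5NO3.
gcd of subscripts (8, 5, 1, 3) = 1, so the empirical formula equals the molecular formula.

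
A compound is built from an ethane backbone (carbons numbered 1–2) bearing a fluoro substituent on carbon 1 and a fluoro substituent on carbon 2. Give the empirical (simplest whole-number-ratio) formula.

Atom tally by fragment:
  FCH2 → C:1 H:2 F:1
  CH2F → C:1 H:2 F:1
Element totals:
  C: 2
  H: 4
  F: 2
Molecular formula: C2H4F2.
gcd of subscripts = 2; dividing each by 2:
  C: 2/2 = 1
  F: 2/2 = 1
  H: 4/2 = 2

CH2F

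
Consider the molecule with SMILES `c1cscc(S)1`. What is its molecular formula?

C4H4S2

Atom tally by fragment:
  thiophene ring core → C:4 H:4 S:1
  (− 1 ring H displaced by substituents)
  + SH → S:1 H:1
Element totals:
  C: 4
  H: 4
  S: 2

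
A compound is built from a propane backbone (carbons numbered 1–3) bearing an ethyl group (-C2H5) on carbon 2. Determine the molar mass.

Atom tally by fragment:
  CH3 → C:1 H:3
  CH(C2H5) → C:3 H:6
  CH3 → C:1 H:3
Element totals:
  C: 5
  H: 12
Molecular formula: C5H12.
  M = 5(12.011) + 12(1.008)
    = 60.055 + 12.096 = 72.151

72.15 g/mol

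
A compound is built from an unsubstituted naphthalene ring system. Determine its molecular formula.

C10H8

Atom tally by fragment:
  naphthalene ring system core → C:10 H:8
Element totals:
  C: 10
  H: 8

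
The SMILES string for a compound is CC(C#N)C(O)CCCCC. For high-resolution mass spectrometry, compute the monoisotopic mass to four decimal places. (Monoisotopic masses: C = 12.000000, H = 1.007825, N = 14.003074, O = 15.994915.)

Atom tally by fragment:
  CH3 → C:1 H:3
  CH(CN) → C:2 H:1 N:1
  CH(OH) → C:1 H:2 O:1
  CH2 → C:1 H:2
  CH2 → C:1 H:2
  CH2 → C:1 H:2
  CH2 → C:1 H:2
  CH3 → C:1 H:3
Element totals:
  C: 9
  H: 17
  N: 1
  O: 1
Molecular formula: C9H17NO.
  M = 9(12.0) + 17(1.007825) + 14.003074 + 15.994915
    = 108.000000 + 17.133025 + 14.003074 + 15.994915 = 155.131014

155.1310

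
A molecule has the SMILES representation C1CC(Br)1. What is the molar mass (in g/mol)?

120.98 g/mol

Atom tally by fragment:
  cyclopropane ring core → C:3 H:6
  (− 1 ring H displaced by substituents)
  + Br → Br:1
Element totals:
  C: 3
  H: 5
  Br: 1
Molecular formula: C3H5Br.
  M = 3(12.011) + 5(1.008) + 79.904
    = 36.033 + 5.040 + 79.904 = 120.977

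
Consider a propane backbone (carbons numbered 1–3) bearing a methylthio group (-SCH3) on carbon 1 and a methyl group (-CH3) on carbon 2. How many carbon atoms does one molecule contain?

Atom tally by fragment:
  CH3SCH2 → C:2 H:5 S:1
  CH(CH3) → C:2 H:4
  CH3 → C:1 H:3
Element totals:
  C: 5
  H: 12
  S: 1

5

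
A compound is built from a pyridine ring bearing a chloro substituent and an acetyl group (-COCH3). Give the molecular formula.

Atom tally by fragment:
  pyridine ring core → C:5 H:5 N:1
  (− 2 ring H displaced by substituents)
  + Cl → Cl:1
  + COCH3 → C:2 H:3 O:1
Element totals:
  C: 7
  H: 6
  Cl: 1
  N: 1
  O: 1

C7H6ClNO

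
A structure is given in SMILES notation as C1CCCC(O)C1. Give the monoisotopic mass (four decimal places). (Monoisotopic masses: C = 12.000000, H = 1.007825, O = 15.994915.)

Atom tally by fragment:
  cyclohexane ring core → C:6 H:12
  (− 1 ring H displaced by substituents)
  + OH → O:1 H:1
Element totals:
  C: 6
  H: 12
  O: 1
Molecular formula: C6H12O.
  M = 6(12.0) + 12(1.007825) + 15.994915
    = 72.000000 + 12.093900 + 15.994915 = 100.088815

100.0888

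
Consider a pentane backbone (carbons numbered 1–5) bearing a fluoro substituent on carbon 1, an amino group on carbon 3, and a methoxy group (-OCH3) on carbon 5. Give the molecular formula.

Atom tally by fragment:
  FCH2 → C:1 H:2 F:1
  CH2 → C:1 H:2
  CH(NH2) → C:1 H:3 N:1
  CH2 → C:1 H:2
  CH2OCH3 → C:2 H:5 O:1
Element totals:
  C: 6
  H: 14
  F: 1
  N: 1
  O: 1

C6H14FNO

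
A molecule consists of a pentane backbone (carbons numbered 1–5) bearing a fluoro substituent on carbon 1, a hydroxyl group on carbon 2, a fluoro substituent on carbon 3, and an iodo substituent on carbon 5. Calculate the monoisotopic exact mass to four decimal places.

Atom tally by fragment:
  FCH2 → C:1 H:2 F:1
  CH(OH) → C:1 H:2 O:1
  CH(F) → C:1 H:1 F:1
  CH2 → C:1 H:2
  CH2I → C:1 H:2 I:1
Element totals:
  C: 5
  H: 9
  F: 2
  I: 1
  O: 1
Molecular formula: C5H9F2IO.
  M = 5(12.0) + 9(1.007825) + 2(18.998403) + 126.904472 + 15.994915
    = 60.000000 + 9.070425 + 37.996806 + 126.904472 + 15.994915 = 249.966618

249.9666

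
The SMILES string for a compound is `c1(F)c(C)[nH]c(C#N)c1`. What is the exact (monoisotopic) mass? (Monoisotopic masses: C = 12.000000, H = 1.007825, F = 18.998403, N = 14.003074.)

Atom tally by fragment:
  pyrrole ring core → C:4 H:5 N:1
  (− 3 ring H displaced by substituents)
  + F → F:1
  + CH3 → C:1 H:3
  + CN → C:1 N:1
Element totals:
  C: 6
  H: 5
  F: 1
  N: 2
Molecular formula: C6H5FN2.
  M = 6(12.0) + 5(1.007825) + 18.998403 + 2(14.003074)
    = 72.000000 + 5.039125 + 18.998403 + 28.006148 = 124.043676

124.0437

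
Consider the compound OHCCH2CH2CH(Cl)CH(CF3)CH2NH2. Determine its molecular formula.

Atom tally by fragment:
  OHCCH2 → C:2 H:3 O:1
  CH2 → C:1 H:2
  CH(Cl) → C:1 H:1 Cl:1
  CH(CF3) → C:2 H:1 F:3
  CH2NH2 → C:1 H:4 N:1
Element totals:
  C: 7
  H: 11
  Cl: 1
  F: 3
  N: 1
  O: 1

C7H11ClF3NO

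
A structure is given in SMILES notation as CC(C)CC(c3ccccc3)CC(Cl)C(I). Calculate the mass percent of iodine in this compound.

36.19%

Atom tally by fragment:
  CH3 → C:1 H:3
  CH(CH3) → C:2 H:4
  CH2 → C:1 H:2
  CH(C6H5) → C:7 H:6
  CH2 → C:1 H:2
  CH(Cl) → C:1 H:1 Cl:1
  CH2I → C:1 H:2 I:1
Element totals:
  C: 14
  H: 20
  Cl: 1
  I: 1
Molecular formula: C14H20ClI.
Molar mass = 350.668 g/mol.
Mass from I: 1 × 126.904 = 126.904 g/mol.
%I = 126.904 / 350.668 × 100 = 36.19%.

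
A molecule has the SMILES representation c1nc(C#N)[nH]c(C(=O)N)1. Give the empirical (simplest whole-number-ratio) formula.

C5H4N4O

Atom tally by fragment:
  imidazole ring core → C:3 H:4 N:2
  (− 2 ring H displaced by substituents)
  + CN → C:1 N:1
  + CONH2 → C:1 H:2 O:1 N:1
Element totals:
  C: 5
  H: 4
  N: 4
  O: 1
Molecular formula: C5H4N4O.
gcd of subscripts (5, 4, 4, 1) = 1, so the empirical formula equals the molecular formula.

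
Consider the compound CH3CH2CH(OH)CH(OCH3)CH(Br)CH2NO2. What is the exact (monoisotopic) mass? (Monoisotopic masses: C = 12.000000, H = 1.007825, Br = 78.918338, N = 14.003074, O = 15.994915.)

255.0106

Element totals:
  C: 7
  H: 14
  Br: 1
  N: 1
  O: 4
Molecular formula: C7H14BrNO4.
  M = 7(12.0) + 14(1.007825) + 78.918338 + 14.003074 + 4(15.994915)
    = 84.000000 + 14.109550 + 78.918338 + 14.003074 + 63.979660 = 255.010622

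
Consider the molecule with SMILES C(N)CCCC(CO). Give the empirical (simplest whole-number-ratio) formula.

Atom tally by fragment:
  H2NCH2 → C:1 H:4 N:1
  CH2 → C:1 H:2
  CH2 → C:1 H:2
  CH2 → C:1 H:2
  CH2CH2OH → C:2 H:5 O:1
Element totals:
  C: 6
  H: 15
  N: 1
  O: 1
Molecular formula: C6H15NO.
gcd of subscripts (6, 15, 1, 1) = 1, so the empirical formula equals the molecular formula.

C6H15NO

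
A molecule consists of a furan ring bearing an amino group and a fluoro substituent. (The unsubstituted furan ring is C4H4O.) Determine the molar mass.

101.08 g/mol

Atom tally by fragment:
  furan ring core → C:4 H:4 O:1
  (− 2 ring H displaced by substituents)
  + NH2 → N:1 H:2
  + F → F:1
Element totals:
  C: 4
  H: 4
  F: 1
  N: 1
  O: 1
Molecular formula: C4H4FNO.
  M = 4(12.011) + 4(1.008) + 18.998 + 14.007 + 15.999
    = 48.044 + 4.032 + 18.998 + 14.007 + 15.999 = 101.080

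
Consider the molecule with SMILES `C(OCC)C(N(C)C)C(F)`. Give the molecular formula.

Atom tally by fragment:
  C2H5OCH2 → C:3 H:7 O:1
  CH(N(CH3)2) → C:3 H:7 N:1
  CH2F → C:1 H:2 F:1
Element totals:
  C: 7
  H: 16
  F: 1
  N: 1
  O: 1

C7H16FNO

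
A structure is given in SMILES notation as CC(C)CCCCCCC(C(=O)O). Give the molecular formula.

C11H22O2

Atom tally by fragment:
  CH3 → C:1 H:3
  CH(CH3) → C:2 H:4
  CH2 → C:1 H:2
  CH2 → C:1 H:2
  CH2 → C:1 H:2
  CH2 → C:1 H:2
  CH2 → C:1 H:2
  CH2 → C:1 H:2
  CH2COOH → C:2 H:3 O:2
Element totals:
  C: 11
  H: 22
  O: 2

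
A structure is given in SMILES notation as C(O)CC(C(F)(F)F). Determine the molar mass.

Atom tally by fragment:
  HOCH2 → C:1 H:3 O:1
  CH2 → C:1 H:2
  CH2CF3 → C:2 H:2 F:3
Element totals:
  C: 4
  H: 7
  F: 3
  O: 1
Molecular formula: C4H7F3O.
  M = 4(12.011) + 7(1.008) + 3(18.998) + 15.999
    = 48.044 + 7.056 + 56.994 + 15.999 = 128.093

128.09 g/mol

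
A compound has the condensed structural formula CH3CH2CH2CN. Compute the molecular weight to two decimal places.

Atom tally by fragment:
  CH3 → C:1 H:3
  CH2 → C:1 H:2
  CH2CN → C:2 H:2 N:1
Element totals:
  C: 4
  H: 7
  N: 1
Molecular formula: C4H7N.
  M = 4(12.011) + 7(1.008) + 14.007
    = 48.044 + 7.056 + 14.007 = 69.107

69.11 g/mol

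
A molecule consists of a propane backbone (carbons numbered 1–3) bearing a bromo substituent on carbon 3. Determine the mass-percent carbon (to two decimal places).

Atom tally by fragment:
  CH3 → C:1 H:3
  CH2 → C:1 H:2
  CH2Br → C:1 H:2 Br:1
Element totals:
  C: 3
  H: 7
  Br: 1
Molecular formula: C3H7Br.
Molar mass = 122.993 g/mol.
Mass from C: 3 × 12.011 = 36.033 g/mol.
%C = 36.033 / 122.993 × 100 = 29.30%.

29.30%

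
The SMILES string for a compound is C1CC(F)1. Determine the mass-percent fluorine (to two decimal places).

31.63%

Atom tally by fragment:
  cyclopropane ring core → C:3 H:6
  (− 1 ring H displaced by substituents)
  + F → F:1
Element totals:
  C: 3
  H: 5
  F: 1
Molecular formula: C3H5F.
Molar mass = 60.071 g/mol.
Mass from F: 1 × 18.998 = 18.998 g/mol.
%F = 18.998 / 60.071 × 100 = 31.63%.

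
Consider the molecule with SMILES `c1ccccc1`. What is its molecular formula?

Atom tally by fragment:
  benzene ring core → C:6 H:6
Element totals:
  C: 6
  H: 6

C6H6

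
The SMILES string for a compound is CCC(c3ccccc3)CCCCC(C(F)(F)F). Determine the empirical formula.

C5H7F

Atom tally by fragment:
  CH3 → C:1 H:3
  CH2 → C:1 H:2
  CH(C6H5) → C:7 H:6
  CH2 → C:1 H:2
  CH2 → C:1 H:2
  CH2 → C:1 H:2
  CH2 → C:1 H:2
  CH2CF3 → C:2 H:2 F:3
Element totals:
  C: 15
  H: 21
  F: 3
Molecular formula: C15H21F3.
gcd of subscripts = 3; dividing each by 3:
  C: 15/3 = 5
  F: 3/3 = 1
  H: 21/3 = 7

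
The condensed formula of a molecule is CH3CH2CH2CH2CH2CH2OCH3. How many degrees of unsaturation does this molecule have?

0

Element totals:
  C: 7
  H: 16
  O: 1
Molecular formula: C7H16O.
DoU = (2C + 2 + N − H − X) / 2 = (2·7 + 2 + 0 − 16 − 0) / 2 = 0.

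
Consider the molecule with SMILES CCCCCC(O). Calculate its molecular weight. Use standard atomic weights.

102.18 g/mol

Atom tally by fragment:
  CH3 → C:1 H:3
  CH2 → C:1 H:2
  CH2 → C:1 H:2
  CH2 → C:1 H:2
  CH2 → C:1 H:2
  CH2OH → C:1 H:3 O:1
Element totals:
  C: 6
  H: 14
  O: 1
Molecular formula: C6H14O.
  M = 6(12.011) + 14(1.008) + 15.999
    = 72.066 + 14.112 + 15.999 = 102.177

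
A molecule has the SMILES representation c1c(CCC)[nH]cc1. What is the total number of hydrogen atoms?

11

Atom tally by fragment:
  pyrrole ring core → C:4 H:5 N:1
  (− 1 ring H displaced by substituents)
  + CH2CH2CH3 → C:3 H:7
Element totals:
  C: 7
  H: 11
  N: 1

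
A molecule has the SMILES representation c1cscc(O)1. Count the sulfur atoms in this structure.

1

Atom tally by fragment:
  thiophene ring core → C:4 H:4 S:1
  (− 1 ring H displaced by substituents)
  + OH → O:1 H:1
Element totals:
  C: 4
  H: 4
  O: 1
  S: 1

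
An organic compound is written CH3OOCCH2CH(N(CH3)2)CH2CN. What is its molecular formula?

Element totals:
  C: 8
  H: 14
  N: 2
  O: 2

C8H14N2O2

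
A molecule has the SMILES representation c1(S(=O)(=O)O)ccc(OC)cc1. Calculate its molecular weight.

188.20 g/mol

Atom tally by fragment:
  benzene ring core → C:6 H:6
  (− 2 ring H displaced by substituents)
  + SO3H → S:1 O:3 H:1
  + OCH3 → C:1 H:3 O:1
Element totals:
  C: 7
  H: 8
  O: 4
  S: 1
Molecular formula: C7H8O4S.
  M = 7(12.011) + 8(1.008) + 4(15.999) + 32.06
    = 84.077 + 8.064 + 63.996 + 32.060 = 188.197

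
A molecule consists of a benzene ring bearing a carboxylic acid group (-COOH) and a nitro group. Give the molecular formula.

C7H5NO4

Atom tally by fragment:
  benzene ring core → C:6 H:6
  (− 2 ring H displaced by substituents)
  + COOH → C:1 H:1 O:2
  + NO2 → N:1 O:2
Element totals:
  C: 7
  H: 5
  N: 1
  O: 4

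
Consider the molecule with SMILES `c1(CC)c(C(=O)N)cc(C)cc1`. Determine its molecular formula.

C10H13NO

Atom tally by fragment:
  benzene ring core → C:6 H:6
  (− 3 ring H displaced by substituents)
  + C2H5 → C:2 H:5
  + CONH2 → C:1 H:2 O:1 N:1
  + CH3 → C:1 H:3
Element totals:
  C: 10
  H: 13
  N: 1
  O: 1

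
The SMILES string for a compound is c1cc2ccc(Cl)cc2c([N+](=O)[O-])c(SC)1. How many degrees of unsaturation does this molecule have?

Atom tally by fragment:
  naphthalene ring system core → C:10 H:8
  (− 3 ring H displaced by substituents)
  + Cl → Cl:1
  + NO2 → N:1 O:2
  + SCH3 → C:1 H:3 S:1
Element totals:
  C: 11
  H: 8
  Cl: 1
  N: 1
  O: 2
  S: 1
Molecular formula: C11H8ClNO2S.
DoU = (2C + 2 + N − H − X) / 2 = (2·11 + 2 + 1 − 8 − 1) / 2 = 8.

8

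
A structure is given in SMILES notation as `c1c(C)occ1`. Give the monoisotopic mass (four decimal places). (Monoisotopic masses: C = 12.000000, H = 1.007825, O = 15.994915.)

Atom tally by fragment:
  furan ring core → C:4 H:4 O:1
  (− 1 ring H displaced by substituents)
  + CH3 → C:1 H:3
Element totals:
  C: 5
  H: 6
  O: 1
Molecular formula: C5H6O.
  M = 5(12.0) + 6(1.007825) + 15.994915
    = 60.000000 + 6.046950 + 15.994915 = 82.041865

82.0419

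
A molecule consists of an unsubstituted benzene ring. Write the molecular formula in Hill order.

C6H6

Atom tally by fragment:
  benzene ring core → C:6 H:6
Element totals:
  C: 6
  H: 6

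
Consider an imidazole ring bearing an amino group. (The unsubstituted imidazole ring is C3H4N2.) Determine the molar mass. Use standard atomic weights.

Atom tally by fragment:
  imidazole ring core → C:3 H:4 N:2
  (− 1 ring H displaced by substituents)
  + NH2 → N:1 H:2
Element totals:
  C: 3
  H: 5
  N: 3
Molecular formula: C3H5N3.
  M = 3(12.011) + 5(1.008) + 3(14.007)
    = 36.033 + 5.040 + 42.021 = 83.094

83.09 g/mol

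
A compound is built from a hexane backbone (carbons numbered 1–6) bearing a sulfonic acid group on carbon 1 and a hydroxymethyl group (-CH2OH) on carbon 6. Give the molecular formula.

Atom tally by fragment:
  HO3SCH2 → C:1 H:3 S:1 O:3
  CH2 → C:1 H:2
  CH2 → C:1 H:2
  CH2 → C:1 H:2
  CH2 → C:1 H:2
  CH2CH2OH → C:2 H:5 O:1
Element totals:
  C: 7
  H: 16
  O: 4
  S: 1

C7H16O4S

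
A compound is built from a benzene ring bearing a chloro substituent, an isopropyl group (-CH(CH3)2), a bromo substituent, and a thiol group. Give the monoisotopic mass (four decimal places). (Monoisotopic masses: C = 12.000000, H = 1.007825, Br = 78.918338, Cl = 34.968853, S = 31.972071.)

Atom tally by fragment:
  benzene ring core → C:6 H:6
  (− 4 ring H displaced by substituents)
  + Cl → Cl:1
  + CH(CH3)2 → C:3 H:7
  + Br → Br:1
  + SH → S:1 H:1
Element totals:
  C: 9
  H: 10
  Br: 1
  Cl: 1
  S: 1
Molecular formula: C9H10BrClS.
  M = 9(12.0) + 10(1.007825) + 78.918338 + 34.968853 + 31.972071
    = 108.000000 + 10.078250 + 78.918338 + 34.968853 + 31.972071 = 263.937512

263.9375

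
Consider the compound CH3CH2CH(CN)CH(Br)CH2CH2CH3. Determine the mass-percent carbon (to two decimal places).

Element totals:
  C: 8
  H: 14
  Br: 1
  N: 1
Molecular formula: C8H14BrN.
Molar mass = 204.111 g/mol.
Mass from C: 8 × 12.011 = 96.088 g/mol.
%C = 96.088 / 204.111 × 100 = 47.08%.

47.08%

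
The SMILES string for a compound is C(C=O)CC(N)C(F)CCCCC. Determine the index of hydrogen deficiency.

Atom tally by fragment:
  OHCCH2 → C:2 H:3 O:1
  CH2 → C:1 H:2
  CH(NH2) → C:1 H:3 N:1
  CH(F) → C:1 H:1 F:1
  CH2 → C:1 H:2
  CH2 → C:1 H:2
  CH2 → C:1 H:2
  CH2 → C:1 H:2
  CH3 → C:1 H:3
Element totals:
  C: 10
  H: 20
  F: 1
  N: 1
  O: 1
Molecular formula: C10H20FNO.
DoU = (2C + 2 + N − H − X) / 2 = (2·10 + 2 + 1 − 20 − 1) / 2 = 1.

1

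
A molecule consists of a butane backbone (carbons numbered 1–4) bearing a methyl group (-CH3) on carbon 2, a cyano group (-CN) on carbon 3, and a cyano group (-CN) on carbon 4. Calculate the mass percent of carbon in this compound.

68.82%

Atom tally by fragment:
  CH3 → C:1 H:3
  CH(CH3) → C:2 H:4
  CH(CN) → C:2 H:1 N:1
  CH2CN → C:2 H:2 N:1
Element totals:
  C: 7
  H: 10
  N: 2
Molecular formula: C7H10N2.
Molar mass = 122.171 g/mol.
Mass from C: 7 × 12.011 = 84.077 g/mol.
%C = 84.077 / 122.171 × 100 = 68.82%.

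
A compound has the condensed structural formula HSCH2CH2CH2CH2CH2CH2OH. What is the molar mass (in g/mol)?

134.24 g/mol

Atom tally by fragment:
  HSCH2 → C:1 H:3 S:1
  CH2 → C:1 H:2
  CH2 → C:1 H:2
  CH2 → C:1 H:2
  CH2CH2OH → C:2 H:5 O:1
Element totals:
  C: 6
  H: 14
  O: 1
  S: 1
Molecular formula: C6H14OS.
  M = 6(12.011) + 14(1.008) + 15.999 + 32.06
    = 72.066 + 14.112 + 15.999 + 32.060 = 134.237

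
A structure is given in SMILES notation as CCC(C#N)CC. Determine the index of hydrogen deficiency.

2

Atom tally by fragment:
  CH3 → C:1 H:3
  CH2 → C:1 H:2
  CH(CN) → C:2 H:1 N:1
  CH2 → C:1 H:2
  CH3 → C:1 H:3
Element totals:
  C: 6
  H: 11
  N: 1
Molecular formula: C6H11N.
DoU = (2C + 2 + N − H − X) / 2 = (2·6 + 2 + 1 − 11 − 0) / 2 = 2.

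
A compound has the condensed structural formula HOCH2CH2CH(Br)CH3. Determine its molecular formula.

Atom tally by fragment:
  HOCH2CH2 → C:2 H:5 O:1
  CH(Br) → C:1 H:1 Br:1
  CH3 → C:1 H:3
Element totals:
  C: 4
  H: 9
  Br: 1
  O: 1

C4H9BrO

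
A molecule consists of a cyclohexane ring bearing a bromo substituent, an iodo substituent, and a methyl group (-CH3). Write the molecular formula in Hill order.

Atom tally by fragment:
  cyclohexane ring core → C:6 H:12
  (− 3 ring H displaced by substituents)
  + Br → Br:1
  + I → I:1
  + CH3 → C:1 H:3
Element totals:
  C: 7
  H: 12
  Br: 1
  I: 1

C7H12BrI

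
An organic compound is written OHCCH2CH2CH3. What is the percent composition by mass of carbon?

Element totals:
  C: 4
  H: 8
  O: 1
Molecular formula: C4H8O.
Molar mass = 72.107 g/mol.
Mass from C: 4 × 12.011 = 48.044 g/mol.
%C = 48.044 / 72.107 × 100 = 66.63%.

66.63%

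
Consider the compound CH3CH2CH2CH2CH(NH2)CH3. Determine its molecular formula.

Atom tally by fragment:
  CH3 → C:1 H:3
  CH2 → C:1 H:2
  CH2 → C:1 H:2
  CH2 → C:1 H:2
  CH(NH2) → C:1 H:3 N:1
  CH3 → C:1 H:3
Element totals:
  C: 6
  H: 15
  N: 1

C6H15N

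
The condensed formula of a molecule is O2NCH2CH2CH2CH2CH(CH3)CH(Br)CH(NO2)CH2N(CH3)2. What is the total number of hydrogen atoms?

22

Element totals:
  C: 11
  H: 22
  Br: 1
  N: 3
  O: 4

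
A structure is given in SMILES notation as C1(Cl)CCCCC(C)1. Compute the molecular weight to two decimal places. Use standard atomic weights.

132.63 g/mol

Atom tally by fragment:
  cyclohexane ring core → C:6 H:12
  (− 2 ring H displaced by substituents)
  + Cl → Cl:1
  + CH3 → C:1 H:3
Element totals:
  C: 7
  H: 13
  Cl: 1
Molecular formula: C7H13Cl.
  M = 7(12.011) + 13(1.008) + 35.45
    = 84.077 + 13.104 + 35.450 = 132.631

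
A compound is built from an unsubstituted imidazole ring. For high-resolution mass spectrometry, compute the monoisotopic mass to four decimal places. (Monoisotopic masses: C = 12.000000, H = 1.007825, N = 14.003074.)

68.0374

Atom tally by fragment:
  imidazole ring core → C:3 H:4 N:2
Element totals:
  C: 3
  H: 4
  N: 2
Molecular formula: C3H4N2.
  M = 3(12.0) + 4(1.007825) + 2(14.003074)
    = 36.000000 + 4.031300 + 28.006148 = 68.037448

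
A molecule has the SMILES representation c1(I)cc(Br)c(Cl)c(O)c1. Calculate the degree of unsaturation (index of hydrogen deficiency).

Atom tally by fragment:
  benzene ring core → C:6 H:6
  (− 4 ring H displaced by substituents)
  + I → I:1
  + Br → Br:1
  + Cl → Cl:1
  + OH → O:1 H:1
Element totals:
  C: 6
  H: 3
  Br: 1
  Cl: 1
  I: 1
  O: 1
Molecular formula: C6H3BrClIO.
DoU = (2C + 2 + N − H − X) / 2 = (2·6 + 2 + 0 − 3 − 3) / 2 = 4.

4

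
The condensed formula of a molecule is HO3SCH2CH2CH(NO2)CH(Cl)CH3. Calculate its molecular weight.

Atom tally by fragment:
  HO3SCH2 → C:1 H:3 S:1 O:3
  CH2 → C:1 H:2
  CH(NO2) → C:1 H:1 N:1 O:2
  CH(Cl) → C:1 H:1 Cl:1
  CH3 → C:1 H:3
Element totals:
  C: 5
  H: 10
  Cl: 1
  N: 1
  O: 5
  S: 1
Molecular formula: C5H10ClNO5S.
  M = 5(12.011) + 10(1.008) + 35.45 + 14.007 + 5(15.999) + 32.06
    = 60.055 + 10.080 + 35.450 + 14.007 + 79.995 + 32.060 = 231.647

231.65 g/mol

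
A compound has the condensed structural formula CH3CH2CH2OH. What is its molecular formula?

C3H8O

Atom tally by fragment:
  CH3 → C:1 H:3
  CH2CH2OH → C:2 H:5 O:1
Element totals:
  C: 3
  H: 8
  O: 1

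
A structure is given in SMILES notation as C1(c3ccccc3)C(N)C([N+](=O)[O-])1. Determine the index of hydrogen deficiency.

Atom tally by fragment:
  cyclopropane ring core → C:3 H:6
  (− 3 ring H displaced by substituents)
  + C6H5 → C:6 H:5
  + NH2 → N:1 H:2
  + NO2 → N:1 O:2
Element totals:
  C: 9
  H: 10
  N: 2
  O: 2
Molecular formula: C9H10N2O2.
DoU = (2C + 2 + N − H − X) / 2 = (2·9 + 2 + 2 − 10 − 0) / 2 = 6.

6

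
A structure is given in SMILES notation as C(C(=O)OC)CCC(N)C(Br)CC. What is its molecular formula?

Atom tally by fragment:
  CH3OOCCH2 → C:3 H:5 O:2
  CH2 → C:1 H:2
  CH2 → C:1 H:2
  CH(NH2) → C:1 H:3 N:1
  CH(Br) → C:1 H:1 Br:1
  CH2 → C:1 H:2
  CH3 → C:1 H:3
Element totals:
  C: 9
  H: 18
  Br: 1
  N: 1
  O: 2

C9H18BrNO2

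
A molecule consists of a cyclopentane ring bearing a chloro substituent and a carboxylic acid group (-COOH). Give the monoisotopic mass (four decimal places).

Atom tally by fragment:
  cyclopentane ring core → C:5 H:10
  (− 2 ring H displaced by substituents)
  + Cl → Cl:1
  + COOH → C:1 H:1 O:2
Element totals:
  C: 6
  H: 9
  Cl: 1
  O: 2
Molecular formula: C6H9ClO2.
  M = 6(12.0) + 9(1.007825) + 34.968853 + 2(15.994915)
    = 72.000000 + 9.070425 + 34.968853 + 31.989830 = 148.029108

148.0291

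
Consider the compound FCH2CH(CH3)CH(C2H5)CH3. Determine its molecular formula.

C7H15F

Element totals:
  C: 7
  H: 15
  F: 1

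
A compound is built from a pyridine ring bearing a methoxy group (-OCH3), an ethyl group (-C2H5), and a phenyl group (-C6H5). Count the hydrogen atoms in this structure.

15

Atom tally by fragment:
  pyridine ring core → C:5 H:5 N:1
  (− 3 ring H displaced by substituents)
  + OCH3 → C:1 H:3 O:1
  + C2H5 → C:2 H:5
  + C6H5 → C:6 H:5
Element totals:
  C: 14
  H: 15
  N: 1
  O: 1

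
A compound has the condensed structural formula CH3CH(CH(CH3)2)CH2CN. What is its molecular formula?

Atom tally by fragment:
  CH3 → C:1 H:3
  CH(CH(CH3)2) → C:4 H:8
  CH2CN → C:2 H:2 N:1
Element totals:
  C: 7
  H: 13
  N: 1

C7H13N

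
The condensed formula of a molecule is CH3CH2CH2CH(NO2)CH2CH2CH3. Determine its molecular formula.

Atom tally by fragment:
  CH3 → C:1 H:3
  CH2 → C:1 H:2
  CH2 → C:1 H:2
  CH(NO2) → C:1 H:1 N:1 O:2
  CH2 → C:1 H:2
  CH2 → C:1 H:2
  CH3 → C:1 H:3
Element totals:
  C: 7
  H: 15
  N: 1
  O: 2

C7H15NO2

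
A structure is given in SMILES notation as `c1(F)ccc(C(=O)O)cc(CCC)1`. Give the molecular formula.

C10H11FO2

Atom tally by fragment:
  benzene ring core → C:6 H:6
  (− 3 ring H displaced by substituents)
  + F → F:1
  + COOH → C:1 H:1 O:2
  + CH2CH2CH3 → C:3 H:7
Element totals:
  C: 10
  H: 11
  F: 1
  O: 2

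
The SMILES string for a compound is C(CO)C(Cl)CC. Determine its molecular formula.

C5H11ClO

Atom tally by fragment:
  HOCH2CH2 → C:2 H:5 O:1
  CH(Cl) → C:1 H:1 Cl:1
  CH2 → C:1 H:2
  CH3 → C:1 H:3
Element totals:
  C: 5
  H: 11
  Cl: 1
  O: 1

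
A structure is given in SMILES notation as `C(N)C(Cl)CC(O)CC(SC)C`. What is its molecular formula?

Atom tally by fragment:
  H2NCH2 → C:1 H:4 N:1
  CH(Cl) → C:1 H:1 Cl:1
  CH2 → C:1 H:2
  CH(OH) → C:1 H:2 O:1
  CH2 → C:1 H:2
  CH(SCH3) → C:2 H:4 S:1
  CH3 → C:1 H:3
Element totals:
  C: 8
  H: 18
  Cl: 1
  N: 1
  O: 1
  S: 1

C8H18ClNOS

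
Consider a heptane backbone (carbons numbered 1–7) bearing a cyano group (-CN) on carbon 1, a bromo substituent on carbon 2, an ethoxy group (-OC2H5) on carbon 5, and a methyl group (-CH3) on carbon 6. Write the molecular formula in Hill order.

C11H20BrNO

Atom tally by fragment:
  NCCH2 → C:2 H:2 N:1
  CH(Br) → C:1 H:1 Br:1
  CH2 → C:1 H:2
  CH2 → C:1 H:2
  CH(OC2H5) → C:3 H:6 O:1
  CH(CH3) → C:2 H:4
  CH3 → C:1 H:3
Element totals:
  C: 11
  H: 20
  Br: 1
  N: 1
  O: 1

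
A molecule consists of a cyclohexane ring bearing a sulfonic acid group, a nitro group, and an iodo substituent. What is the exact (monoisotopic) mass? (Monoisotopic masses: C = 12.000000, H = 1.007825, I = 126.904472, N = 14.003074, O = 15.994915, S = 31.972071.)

Atom tally by fragment:
  cyclohexane ring core → C:6 H:12
  (− 3 ring H displaced by substituents)
  + SO3H → S:1 O:3 H:1
  + NO2 → N:1 O:2
  + I → I:1
Element totals:
  C: 6
  H: 10
  I: 1
  N: 1
  O: 5
  S: 1
Molecular formula: C6H10INO5S.
  M = 6(12.0) + 10(1.007825) + 126.904472 + 14.003074 + 5(15.994915) + 31.972071
    = 72.000000 + 10.078250 + 126.904472 + 14.003074 + 79.974575 + 31.972071 = 334.932442

334.9324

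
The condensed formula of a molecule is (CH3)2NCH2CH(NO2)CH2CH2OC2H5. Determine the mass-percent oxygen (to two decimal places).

25.23%

Atom tally by fragment:
  (CH3)2NCH2 → C:3 H:8 N:1
  CH(NO2) → C:1 H:1 N:1 O:2
  CH2 → C:1 H:2
  CH2OC2H5 → C:3 H:7 O:1
Element totals:
  C: 8
  H: 18
  N: 2
  O: 3
Molecular formula: C8H18N2O3.
Molar mass = 190.243 g/mol.
Mass from O: 3 × 15.999 = 47.997 g/mol.
%O = 47.997 / 190.243 × 100 = 25.23%.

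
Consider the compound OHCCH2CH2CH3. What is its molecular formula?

C4H8O

Atom tally by fragment:
  OHCCH2 → C:2 H:3 O:1
  CH2 → C:1 H:2
  CH3 → C:1 H:3
Element totals:
  C: 4
  H: 8
  O: 1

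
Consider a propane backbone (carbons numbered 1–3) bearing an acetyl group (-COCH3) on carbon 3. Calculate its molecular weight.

Atom tally by fragment:
  CH3 → C:1 H:3
  CH2 → C:1 H:2
  CH2COCH3 → C:3 H:5 O:1
Element totals:
  C: 5
  H: 10
  O: 1
Molecular formula: C5H10O.
  M = 5(12.011) + 10(1.008) + 15.999
    = 60.055 + 10.080 + 15.999 = 86.134

86.13 g/mol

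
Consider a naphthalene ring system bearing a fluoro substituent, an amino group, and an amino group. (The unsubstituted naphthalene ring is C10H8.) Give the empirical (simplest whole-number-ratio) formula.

C10H9FN2

Atom tally by fragment:
  naphthalene ring system core → C:10 H:8
  (− 3 ring H displaced by substituents)
  + F → F:1
  + NH2 → N:1 H:2
  + NH2 → N:1 H:2
Element totals:
  C: 10
  H: 9
  F: 1
  N: 2
Molecular formula: C10H9FN2.
gcd of subscripts (10, 1, 9, 2) = 1, so the empirical formula equals the molecular formula.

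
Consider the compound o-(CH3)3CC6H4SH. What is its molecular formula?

Element totals:
  C: 10
  H: 14
  S: 1

C10H14S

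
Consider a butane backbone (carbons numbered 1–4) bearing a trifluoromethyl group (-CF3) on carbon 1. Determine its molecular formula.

C5H9F3

Atom tally by fragment:
  F3CCH2 → C:2 H:2 F:3
  CH2 → C:1 H:2
  CH2 → C:1 H:2
  CH3 → C:1 H:3
Element totals:
  C: 5
  H: 9
  F: 3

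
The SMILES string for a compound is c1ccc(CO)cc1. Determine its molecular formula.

C7H8O

Atom tally by fragment:
  benzene ring core → C:6 H:6
  (− 1 ring H displaced by substituents)
  + CH2OH → C:1 H:3 O:1
Element totals:
  C: 7
  H: 8
  O: 1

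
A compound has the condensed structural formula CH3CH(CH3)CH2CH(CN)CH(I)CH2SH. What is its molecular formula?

Atom tally by fragment:
  CH3 → C:1 H:3
  CH(CH3) → C:2 H:4
  CH2 → C:1 H:2
  CH(CN) → C:2 H:1 N:1
  CH(I) → C:1 H:1 I:1
  CH2SH → C:1 H:3 S:1
Element totals:
  C: 8
  H: 14
  I: 1
  N: 1
  S: 1

C8H14INS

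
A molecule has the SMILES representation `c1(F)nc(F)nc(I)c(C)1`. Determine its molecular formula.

Atom tally by fragment:
  pyrimidine ring core → C:4 H:4 N:2
  (− 4 ring H displaced by substituents)
  + F → F:1
  + F → F:1
  + I → I:1
  + CH3 → C:1 H:3
Element totals:
  C: 5
  H: 3
  F: 2
  I: 1
  N: 2

C5H3F2IN2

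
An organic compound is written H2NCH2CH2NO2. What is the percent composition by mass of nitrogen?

Atom tally by fragment:
  H2NCH2 → C:1 H:4 N:1
  CH2NO2 → C:1 H:2 N:1 O:2
Element totals:
  C: 2
  H: 6
  N: 2
  O: 2
Molecular formula: C2H6N2O2.
Molar mass = 90.082 g/mol.
Mass from N: 2 × 14.007 = 28.014 g/mol.
%N = 28.014 / 90.082 × 100 = 31.10%.

31.10%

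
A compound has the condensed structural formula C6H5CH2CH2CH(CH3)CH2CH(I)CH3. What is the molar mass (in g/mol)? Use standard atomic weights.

302.20 g/mol

Atom tally by fragment:
  C6H5CH2 → C:7 H:7
  CH2 → C:1 H:2
  CH(CH3) → C:2 H:4
  CH2 → C:1 H:2
  CH(I) → C:1 H:1 I:1
  CH3 → C:1 H:3
Element totals:
  C: 13
  H: 19
  I: 1
Molecular formula: C13H19I.
  M = 13(12.011) + 19(1.008) + 126.904
    = 156.143 + 19.152 + 126.904 = 302.199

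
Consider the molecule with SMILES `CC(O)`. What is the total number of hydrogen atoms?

Atom tally by fragment:
  CH3 → C:1 H:3
  CH2OH → C:1 H:3 O:1
Element totals:
  C: 2
  H: 6
  O: 1

6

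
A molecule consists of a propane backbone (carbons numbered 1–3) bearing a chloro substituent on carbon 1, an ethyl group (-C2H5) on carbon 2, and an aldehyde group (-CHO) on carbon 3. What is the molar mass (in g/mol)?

134.60 g/mol

Atom tally by fragment:
  ClCH2 → C:1 H:2 Cl:1
  CH(C2H5) → C:3 H:6
  CH2CHO → C:2 H:3 O:1
Element totals:
  C: 6
  H: 11
  Cl: 1
  O: 1
Molecular formula: C6H11ClO.
  M = 6(12.011) + 11(1.008) + 35.45 + 15.999
    = 72.066 + 11.088 + 35.450 + 15.999 = 134.603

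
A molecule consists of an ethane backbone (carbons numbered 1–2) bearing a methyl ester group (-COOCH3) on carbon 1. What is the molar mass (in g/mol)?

88.11 g/mol

Atom tally by fragment:
  CH3OOCCH2 → C:3 H:5 O:2
  CH3 → C:1 H:3
Element totals:
  C: 4
  H: 8
  O: 2
Molecular formula: C4H8O2.
  M = 4(12.011) + 8(1.008) + 2(15.999)
    = 48.044 + 8.064 + 31.998 = 88.106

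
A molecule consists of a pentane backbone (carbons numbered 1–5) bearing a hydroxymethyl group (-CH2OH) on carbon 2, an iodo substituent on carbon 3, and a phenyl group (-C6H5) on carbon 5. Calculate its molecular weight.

Atom tally by fragment:
  CH3 → C:1 H:3
  CH(CH2OH) → C:2 H:4 O:1
  CH(I) → C:1 H:1 I:1
  CH2 → C:1 H:2
  CH2C6H5 → C:7 H:7
Element totals:
  C: 12
  H: 17
  I: 1
  O: 1
Molecular formula: C12H17IO.
  M = 12(12.011) + 17(1.008) + 126.904 + 15.999
    = 144.132 + 17.136 + 126.904 + 15.999 = 304.171

304.17 g/mol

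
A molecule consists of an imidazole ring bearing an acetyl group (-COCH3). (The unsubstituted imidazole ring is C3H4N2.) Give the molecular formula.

Atom tally by fragment:
  imidazole ring core → C:3 H:4 N:2
  (− 1 ring H displaced by substituents)
  + COCH3 → C:2 H:3 O:1
Element totals:
  C: 5
  H: 6
  N: 2
  O: 1

C5H6N2O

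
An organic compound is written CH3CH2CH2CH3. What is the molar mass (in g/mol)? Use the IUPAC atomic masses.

58.12 g/mol

Element totals:
  C: 4
  H: 10
Molecular formula: C4H10.
  M = 4(12.011) + 10(1.008)
    = 48.044 + 10.080 = 58.124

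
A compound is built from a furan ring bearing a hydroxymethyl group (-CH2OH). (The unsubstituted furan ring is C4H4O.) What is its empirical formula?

Atom tally by fragment:
  furan ring core → C:4 H:4 O:1
  (− 1 ring H displaced by substituents)
  + CH2OH → C:1 H:3 O:1
Element totals:
  C: 5
  H: 6
  O: 2
Molecular formula: C5H6O2.
gcd of subscripts (5, 6, 2) = 1, so the empirical formula equals the molecular formula.

C5H6O2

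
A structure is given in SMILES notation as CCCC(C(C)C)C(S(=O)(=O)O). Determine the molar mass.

Atom tally by fragment:
  CH3 → C:1 H:3
  CH2 → C:1 H:2
  CH2 → C:1 H:2
  CH(CH(CH3)2) → C:4 H:8
  CH2SO3H → C:1 H:3 S:1 O:3
Element totals:
  C: 8
  H: 18
  O: 3
  S: 1
Molecular formula: C8H18O3S.
  M = 8(12.011) + 18(1.008) + 3(15.999) + 32.06
    = 96.088 + 18.144 + 47.997 + 32.060 = 194.289

194.29 g/mol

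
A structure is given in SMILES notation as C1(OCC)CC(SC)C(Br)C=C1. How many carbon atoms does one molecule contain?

Atom tally by fragment:
  cyclohexene ring core → C:6 H:10
  (− 3 ring H displaced by substituents)
  + OC2H5 → C:2 H:5 O:1
  + SCH3 → C:1 H:3 S:1
  + Br → Br:1
Element totals:
  C: 9
  H: 15
  Br: 1
  O: 1
  S: 1

9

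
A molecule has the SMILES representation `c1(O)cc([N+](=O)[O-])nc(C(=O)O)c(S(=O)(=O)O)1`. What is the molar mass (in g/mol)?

264.16 g/mol

Atom tally by fragment:
  pyridine ring core → C:5 H:5 N:1
  (− 4 ring H displaced by substituents)
  + OH → O:1 H:1
  + NO2 → N:1 O:2
  + COOH → C:1 H:1 O:2
  + SO3H → S:1 O:3 H:1
Element totals:
  C: 6
  H: 4
  N: 2
  O: 8
  S: 1
Molecular formula: C6H4N2O8S.
  M = 6(12.011) + 4(1.008) + 2(14.007) + 8(15.999) + 32.06
    = 72.066 + 4.032 + 28.014 + 127.992 + 32.060 = 264.164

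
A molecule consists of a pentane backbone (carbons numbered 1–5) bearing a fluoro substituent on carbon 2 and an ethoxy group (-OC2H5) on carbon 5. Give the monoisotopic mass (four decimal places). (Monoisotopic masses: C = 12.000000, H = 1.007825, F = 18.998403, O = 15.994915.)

134.1107

Atom tally by fragment:
  CH3 → C:1 H:3
  CH(F) → C:1 H:1 F:1
  CH2 → C:1 H:2
  CH2 → C:1 H:2
  CH2OC2H5 → C:3 H:7 O:1
Element totals:
  C: 7
  H: 15
  F: 1
  O: 1
Molecular formula: C7H15FO.
  M = 7(12.0) + 15(1.007825) + 18.998403 + 15.994915
    = 84.000000 + 15.117375 + 18.998403 + 15.994915 = 134.110693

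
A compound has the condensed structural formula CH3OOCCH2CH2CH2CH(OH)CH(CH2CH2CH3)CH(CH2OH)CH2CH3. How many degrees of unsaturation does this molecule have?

1

Atom tally by fragment:
  CH3OOCCH2 → C:3 H:5 O:2
  CH2 → C:1 H:2
  CH2 → C:1 H:2
  CH(OH) → C:1 H:2 O:1
  CH(CH2CH2CH3) → C:4 H:8
  CH(CH2OH) → C:2 H:4 O:1
  CH2 → C:1 H:2
  CH3 → C:1 H:3
Element totals:
  C: 14
  H: 28
  O: 4
Molecular formula: C14H28O4.
DoU = (2C + 2 + N − H − X) / 2 = (2·14 + 2 + 0 − 28 − 0) / 2 = 1.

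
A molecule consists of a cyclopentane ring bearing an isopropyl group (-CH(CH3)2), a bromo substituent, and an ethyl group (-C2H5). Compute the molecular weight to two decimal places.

219.17 g/mol

Atom tally by fragment:
  cyclopentane ring core → C:5 H:10
  (− 3 ring H displaced by substituents)
  + CH(CH3)2 → C:3 H:7
  + Br → Br:1
  + C2H5 → C:2 H:5
Element totals:
  C: 10
  H: 19
  Br: 1
Molecular formula: C10H19Br.
  M = 10(12.011) + 19(1.008) + 79.904
    = 120.110 + 19.152 + 79.904 = 219.166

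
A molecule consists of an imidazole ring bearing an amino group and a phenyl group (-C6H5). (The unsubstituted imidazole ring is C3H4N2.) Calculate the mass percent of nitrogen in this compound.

26.40%

Atom tally by fragment:
  imidazole ring core → C:3 H:4 N:2
  (− 2 ring H displaced by substituents)
  + NH2 → N:1 H:2
  + C6H5 → C:6 H:5
Element totals:
  C: 9
  H: 9
  N: 3
Molecular formula: C9H9N3.
Molar mass = 159.192 g/mol.
Mass from N: 3 × 14.007 = 42.021 g/mol.
%N = 42.021 / 159.192 × 100 = 26.40%.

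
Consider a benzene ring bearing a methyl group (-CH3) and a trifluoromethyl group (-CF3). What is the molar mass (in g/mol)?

Atom tally by fragment:
  benzene ring core → C:6 H:6
  (− 2 ring H displaced by substituents)
  + CH3 → C:1 H:3
  + CF3 → C:1 F:3
Element totals:
  C: 8
  H: 7
  F: 3
Molecular formula: C8H7F3.
  M = 8(12.011) + 7(1.008) + 3(18.998)
    = 96.088 + 7.056 + 56.994 = 160.138

160.14 g/mol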